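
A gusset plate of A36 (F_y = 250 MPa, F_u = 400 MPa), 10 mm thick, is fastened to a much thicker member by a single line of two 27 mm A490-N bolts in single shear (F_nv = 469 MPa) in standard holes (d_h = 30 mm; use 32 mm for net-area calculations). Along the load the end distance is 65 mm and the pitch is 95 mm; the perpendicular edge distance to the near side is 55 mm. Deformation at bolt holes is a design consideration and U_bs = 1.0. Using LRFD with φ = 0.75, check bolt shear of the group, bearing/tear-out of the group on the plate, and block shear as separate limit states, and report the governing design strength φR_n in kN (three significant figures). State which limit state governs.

Bolt shear: A_b = π·27²/4 = 572.6 mm²; R_n = 469 × 572.6 × 2 × 1 / 1000 = 537.1 kN → 0.75 × 537.1 = 403 kN.
Bearing: edge l_c = 50, r_n = 240 kN; interior l_c = 65, r_n = 259.2 kN; R_n = 240 + 1·259.2 = 499.2 kN → 374 kN.
Block shear: A_gv = 1600, A_nv = 1120, A_nt = 390 mm²; R_n = min(0.6F_uA_nv, 0.6F_yA_gv) + U_bs·F_u·A_nt = 396 kN → 297 kN.
Block shear governs: 297 kN.

297 kN (block shear governs)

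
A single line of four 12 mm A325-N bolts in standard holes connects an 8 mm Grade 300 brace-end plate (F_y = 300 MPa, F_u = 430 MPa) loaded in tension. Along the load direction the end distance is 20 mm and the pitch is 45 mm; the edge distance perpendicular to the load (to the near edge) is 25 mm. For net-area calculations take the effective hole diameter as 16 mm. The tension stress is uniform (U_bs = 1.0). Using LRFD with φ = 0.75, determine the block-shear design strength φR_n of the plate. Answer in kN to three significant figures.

197 kN

Shear plane L_v = 20 + 3·45 = 155 mm; A_gv = 155 × 8 = 1240 mm².
A_nv = (155 − 3.5·16) × 8 = 792 mm².
A_nt = (25 − 0.5·16) × 8 = 136 mm².
0.6 F_u A_nv = 204.3 kN; 0.6 F_y A_gv = 223.2 kN → shear rupture governs the shear term.
R_n = 204.3 + 1.0 × 430 × 136 / 1000 = 262.8 kN.
Design strength φR_n = 0.75 × 262.8 = 197 kN.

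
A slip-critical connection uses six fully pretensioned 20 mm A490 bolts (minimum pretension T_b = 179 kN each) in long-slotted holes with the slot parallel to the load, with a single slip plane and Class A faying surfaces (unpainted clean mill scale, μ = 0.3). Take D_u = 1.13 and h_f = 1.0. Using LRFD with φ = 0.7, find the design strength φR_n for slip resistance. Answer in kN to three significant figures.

R_n = μ · D_u · h_f · T_b · n_s · n_b = 0.3 × 1.13 × 1.0 × 179 × 1 × 6 = 364.1 kN.
Design strength φR_n = 0.7 × 364.1 = 255 kN.

255 kN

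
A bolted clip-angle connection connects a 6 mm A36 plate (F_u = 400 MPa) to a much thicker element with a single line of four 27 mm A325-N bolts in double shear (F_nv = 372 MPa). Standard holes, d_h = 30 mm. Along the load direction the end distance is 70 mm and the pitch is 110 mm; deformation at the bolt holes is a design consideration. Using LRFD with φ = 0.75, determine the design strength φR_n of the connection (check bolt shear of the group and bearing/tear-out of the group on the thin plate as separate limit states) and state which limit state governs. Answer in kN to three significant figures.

Bolt shear: A_b = π·27²/4 = 572.6 mm²; R_n = 372 × 572.6 × 4 × 2 / 1000 = 1704 kN → 0.75 × 1704 = 1280 kN.
Bearing (1.2 l_c t F_u ≤ 2.4 d t F_u): upper limit = 2.4·27·6·400 / 1000 = 155.5 kN.
  Edge l_c = 70 − 30/2 = 55 → r_n = 155.5 kN; interior l_c = 110 − 30 = 80 → r_n = 155.5 kN.
  R_n,bearing = 1·155.5 + 3·155.5 = 622.1 kN → 0.75 × 622.1 = 467 kN.
Bearing governs: 467 kN.

467 kN (bearing governs)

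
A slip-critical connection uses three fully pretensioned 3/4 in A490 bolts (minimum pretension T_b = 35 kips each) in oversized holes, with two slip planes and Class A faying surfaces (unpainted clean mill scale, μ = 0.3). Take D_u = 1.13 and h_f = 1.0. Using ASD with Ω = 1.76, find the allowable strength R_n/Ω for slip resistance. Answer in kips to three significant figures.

R_n = μ · D_u · h_f · T_b · n_s · n_b = 0.3 × 1.13 × 1.0 × 35 × 2 × 3 = 71.19 kips.
Allowable strength R_n/Ω = 71.19 / 1.76 = 40.4 kips.

40.4 kips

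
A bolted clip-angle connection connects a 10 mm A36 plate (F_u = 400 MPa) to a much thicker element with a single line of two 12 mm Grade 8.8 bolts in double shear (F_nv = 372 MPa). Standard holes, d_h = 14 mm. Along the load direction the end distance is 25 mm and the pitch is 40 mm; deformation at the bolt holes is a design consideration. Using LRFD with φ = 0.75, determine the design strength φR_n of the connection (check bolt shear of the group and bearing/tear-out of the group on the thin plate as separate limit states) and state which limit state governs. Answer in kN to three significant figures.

Bolt shear: A_b = π·12²/4 = 113.1 mm²; R_n = 372 × 113.1 × 2 × 2 / 1000 = 168.3 kN → 0.75 × 168.3 = 126 kN.
Bearing (1.2 l_c t F_u ≤ 2.4 d t F_u): upper limit = 2.4·12·10·400 / 1000 = 115.2 kN.
  Edge l_c = 25 − 14/2 = 18 → r_n = 86.4 kN; interior l_c = 40 − 14 = 26 → r_n = 115.2 kN.
  R_n,bearing = 1·86.4 + 1·115.2 = 201.6 kN → 0.75 × 201.6 = 151 kN.
Bolt shear governs: 126 kN.

126 kN (bolt shear governs)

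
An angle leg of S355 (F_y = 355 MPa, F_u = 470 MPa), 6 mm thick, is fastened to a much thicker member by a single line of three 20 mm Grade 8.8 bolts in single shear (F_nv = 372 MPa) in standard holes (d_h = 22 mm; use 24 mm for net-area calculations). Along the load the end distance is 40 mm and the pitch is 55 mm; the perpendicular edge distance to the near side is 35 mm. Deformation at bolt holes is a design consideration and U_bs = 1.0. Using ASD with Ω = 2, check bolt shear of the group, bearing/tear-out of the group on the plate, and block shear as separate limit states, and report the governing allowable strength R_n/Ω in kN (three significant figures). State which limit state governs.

109 kN (block shear governs)

Bolt shear: A_b = π·20²/4 = 314.2 mm²; R_n = 372 × 314.2 × 3 × 1 / 1000 = 350.6 kN → 350.6 / 2 = 175 kN.
Bearing: edge l_c = 29, r_n = 98.14 kN; interior l_c = 33, r_n = 111.7 kN; R_n = 98.14 + 2·111.7 = 321.5 kN → 161 kN.
Block shear: A_gv = 900, A_nv = 540, A_nt = 138 mm²; R_n = min(0.6F_uA_nv, 0.6F_yA_gv) + U_bs·F_u·A_nt = 217.1 kN → 109 kN.
Block shear governs: 109 kN.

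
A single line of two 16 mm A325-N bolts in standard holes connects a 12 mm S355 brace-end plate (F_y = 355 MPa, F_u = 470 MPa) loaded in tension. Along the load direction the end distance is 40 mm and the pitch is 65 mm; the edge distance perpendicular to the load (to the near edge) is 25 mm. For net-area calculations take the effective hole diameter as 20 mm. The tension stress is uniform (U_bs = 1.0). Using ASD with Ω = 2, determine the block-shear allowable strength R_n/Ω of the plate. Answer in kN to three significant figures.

169 kN

Shear plane L_v = 40 + 1·65 = 105 mm; A_gv = 105 × 12 = 1260 mm².
A_nv = (105 − 1.5·20) × 12 = 900 mm².
A_nt = (25 − 0.5·20) × 12 = 180 mm².
0.6 F_u A_nv = 253.8 kN; 0.6 F_y A_gv = 268.4 kN → shear rupture governs the shear term.
R_n = 253.8 + 1.0 × 470 × 180 / 1000 = 338.4 kN.
Allowable strength R_n/Ω = 338.4 / 2 = 169 kN.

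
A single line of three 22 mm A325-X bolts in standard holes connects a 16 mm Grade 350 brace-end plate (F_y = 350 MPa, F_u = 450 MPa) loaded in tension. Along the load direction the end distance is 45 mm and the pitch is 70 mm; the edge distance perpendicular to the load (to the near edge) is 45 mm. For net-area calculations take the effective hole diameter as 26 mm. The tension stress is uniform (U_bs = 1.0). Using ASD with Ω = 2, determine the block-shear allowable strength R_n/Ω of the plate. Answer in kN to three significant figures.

Shear plane L_v = 45 + 2·70 = 185 mm; A_gv = 185 × 16 = 2960 mm².
A_nv = (185 − 2.5·26) × 16 = 1920 mm².
A_nt = (45 − 0.5·26) × 16 = 512 mm².
0.6 F_u A_nv = 518.4 kN; 0.6 F_y A_gv = 621.6 kN → shear rupture governs the shear term.
R_n = 518.4 + 1.0 × 450 × 512 / 1000 = 748.8 kN.
Allowable strength R_n/Ω = 748.8 / 2 = 374 kN.

374 kN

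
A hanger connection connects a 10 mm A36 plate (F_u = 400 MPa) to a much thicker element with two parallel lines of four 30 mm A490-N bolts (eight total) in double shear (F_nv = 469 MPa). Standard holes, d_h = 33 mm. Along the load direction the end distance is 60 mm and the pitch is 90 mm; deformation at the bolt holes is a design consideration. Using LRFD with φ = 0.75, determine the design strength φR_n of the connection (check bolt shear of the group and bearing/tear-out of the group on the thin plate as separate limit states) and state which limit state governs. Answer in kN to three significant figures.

Bolt shear: A_b = π·30²/4 = 706.9 mm²; R_n = 469 × 706.9 × 8 × 2 / 1000 = 5304 kN → 0.75 × 5304 = 3980 kN.
Bearing (1.2 l_c t F_u ≤ 2.4 d t F_u): upper limit = 2.4·30·10·400 / 1000 = 288 kN.
  Edge l_c = 60 − 33/2 = 43.5 → r_n = 208.8 kN; interior l_c = 90 − 33 = 57 → r_n = 273.6 kN.
  R_n,bearing = 2·208.8 + 6·273.6 = 2059 kN → 0.75 × 2059 = 1540 kN.
Bearing governs: 1540 kN.

1540 kN (bearing governs)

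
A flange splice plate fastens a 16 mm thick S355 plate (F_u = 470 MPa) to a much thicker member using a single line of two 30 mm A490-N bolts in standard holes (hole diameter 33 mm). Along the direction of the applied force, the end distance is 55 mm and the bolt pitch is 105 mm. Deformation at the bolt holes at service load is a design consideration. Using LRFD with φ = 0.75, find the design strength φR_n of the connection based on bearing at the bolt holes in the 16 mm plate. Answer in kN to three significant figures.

667 kN

Per bolt r_n = 1.2 l_c t F_u ≤ 2.4 d t F_u; upper limit = 2.4 × 30 × 16 × 470 / 1000 = 541.4 kN.
Edge bolt: l_c = 55 − 33/2 = 38.5 mm → 1.2 × 38.5 × 16 × 470 / 1000 = 347.4 → r_n = 347.4 kN.
Interior bolts: l_c = 105 − 33 = 72 mm → 1.2 × 72 × 16 × 470 / 1000 = 649.7 → r_n = 541.4 kN.
R_n = 1 × 347.4 + 1 × 541.4 = 888.9 kN.
Design strength φR_n = 0.75 × 888.9 = 667 kN.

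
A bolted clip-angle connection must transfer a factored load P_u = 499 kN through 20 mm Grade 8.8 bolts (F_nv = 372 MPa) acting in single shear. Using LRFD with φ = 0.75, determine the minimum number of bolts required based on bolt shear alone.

6 bolts

A_b = π·20²/4 = 314.2 mm².
Per-bolt design strength φR_n = 0.75 × 372 × 314.2 × 1 / 1000 = 87.65 kN.
n ≥ 499 / 87.65 = 5.693 → use 6 bolts.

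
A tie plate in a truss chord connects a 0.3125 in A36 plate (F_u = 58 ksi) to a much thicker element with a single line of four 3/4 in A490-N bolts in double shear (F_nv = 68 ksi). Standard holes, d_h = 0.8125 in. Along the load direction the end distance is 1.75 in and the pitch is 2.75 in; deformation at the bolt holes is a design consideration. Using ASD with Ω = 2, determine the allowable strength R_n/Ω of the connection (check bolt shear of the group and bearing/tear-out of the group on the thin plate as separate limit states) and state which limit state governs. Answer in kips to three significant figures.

Bolt shear: A_b = π·0.75²/4 = 0.4418 in²; R_n = 68 × 0.4418 × 4 × 2 = 240.3 kips → 240.3 / 2 = 120 kips.
Bearing (1.2 l_c t F_u ≤ 2.4 d t F_u): upper limit = 2.4·0.75·0.3125·58 = 32.62 kips.
  Edge l_c = 1.75 − 0.8125/2 = 1.344 → r_n = 29.23 kips; interior l_c = 2.75 − 0.8125 = 1.938 → r_n = 32.62 kips.
  R_n,bearing = 1·29.23 + 3·32.62 = 127.1 kips → 127.1 / 2 = 63.6 kips.
Bearing governs: 63.6 kips.

63.6 kips (bearing governs)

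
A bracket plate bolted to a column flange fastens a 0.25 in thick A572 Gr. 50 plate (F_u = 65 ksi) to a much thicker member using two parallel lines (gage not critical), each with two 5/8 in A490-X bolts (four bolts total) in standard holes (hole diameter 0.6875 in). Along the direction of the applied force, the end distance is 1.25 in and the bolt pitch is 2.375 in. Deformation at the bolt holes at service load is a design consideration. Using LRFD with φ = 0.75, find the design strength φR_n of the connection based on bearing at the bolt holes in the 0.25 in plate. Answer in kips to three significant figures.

63.1 kips

Per bolt r_n = 1.2 l_c t F_u ≤ 2.4 d t F_u; upper limit = 2.4 × 0.625 × 0.25 × 65 = 24.38 kips.
Edge bolt: l_c = 1.25 − 0.6875/2 = 0.9062 in → 1.2 × 0.9062 × 0.25 × 65 = 17.67 → r_n = 17.67 kips.
Interior bolts: l_c = 2.375 − 0.6875 = 1.688 in → 1.2 × 1.688 × 0.25 × 65 = 32.91 → r_n = 24.38 kips.
R_n = 2 × 17.67 + 2 × 24.38 = 84.09 kips.
Design strength φR_n = 0.75 × 84.09 = 63.1 kips.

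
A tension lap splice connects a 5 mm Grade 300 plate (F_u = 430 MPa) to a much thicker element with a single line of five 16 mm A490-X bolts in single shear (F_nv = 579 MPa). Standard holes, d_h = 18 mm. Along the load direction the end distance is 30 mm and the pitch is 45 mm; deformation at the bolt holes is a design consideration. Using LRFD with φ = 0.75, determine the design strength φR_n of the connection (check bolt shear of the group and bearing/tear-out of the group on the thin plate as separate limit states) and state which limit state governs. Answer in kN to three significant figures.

250 kN (bearing governs)

Bolt shear: A_b = π·16²/4 = 201.1 mm²; R_n = 579 × 201.1 × 5 × 1 / 1000 = 582.1 kN → 0.75 × 582.1 = 437 kN.
Bearing (1.2 l_c t F_u ≤ 2.4 d t F_u): upper limit = 2.4·16·5·430 / 1000 = 82.56 kN.
  Edge l_c = 30 − 18/2 = 21 → r_n = 54.18 kN; interior l_c = 45 − 18 = 27 → r_n = 69.66 kN.
  R_n,bearing = 1·54.18 + 4·69.66 = 332.8 kN → 0.75 × 332.8 = 250 kN.
Bearing governs: 250 kN.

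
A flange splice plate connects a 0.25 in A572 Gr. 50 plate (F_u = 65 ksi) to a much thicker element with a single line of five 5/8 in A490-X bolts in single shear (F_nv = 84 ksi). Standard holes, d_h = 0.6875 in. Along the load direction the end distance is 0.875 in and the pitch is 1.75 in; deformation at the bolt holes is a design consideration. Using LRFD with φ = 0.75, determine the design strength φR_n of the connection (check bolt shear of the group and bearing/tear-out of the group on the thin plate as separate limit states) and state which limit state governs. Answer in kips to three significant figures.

69.9 kips (bearing governs)

Bolt shear: A_b = π·0.625²/4 = 0.3068 in²; R_n = 84 × 0.3068 × 5 × 1 = 128.9 kips → 0.75 × 128.9 = 96.6 kips.
Bearing (1.2 l_c t F_u ≤ 2.4 d t F_u): upper limit = 2.4·0.625·0.25·65 = 24.38 kips.
  Edge l_c = 0.875 − 0.6875/2 = 0.5312 → r_n = 10.36 kips; interior l_c = 1.75 − 0.6875 = 1.062 → r_n = 20.72 kips.
  R_n,bearing = 1·10.36 + 4·20.72 = 93.23 kips → 0.75 × 93.23 = 69.9 kips.
Bearing governs: 69.9 kips.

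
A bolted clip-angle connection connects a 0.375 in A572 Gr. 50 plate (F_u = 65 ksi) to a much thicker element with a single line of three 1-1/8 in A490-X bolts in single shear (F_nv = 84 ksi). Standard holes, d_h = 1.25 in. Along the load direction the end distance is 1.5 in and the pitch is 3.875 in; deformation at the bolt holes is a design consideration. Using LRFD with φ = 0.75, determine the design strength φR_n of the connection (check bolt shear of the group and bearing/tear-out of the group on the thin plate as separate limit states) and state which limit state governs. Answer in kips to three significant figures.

118 kips (bearing governs)

Bolt shear: A_b = π·1.125²/4 = 0.994 in²; R_n = 84 × 0.994 × 3 × 1 = 250.5 kips → 0.75 × 250.5 = 188 kips.
Bearing (1.2 l_c t F_u ≤ 2.4 d t F_u): upper limit = 2.4·1.125·0.375·65 = 65.81 kips.
  Edge l_c = 1.5 − 1.25/2 = 0.875 → r_n = 25.59 kips; interior l_c = 3.875 − 1.25 = 2.625 → r_n = 65.81 kips.
  R_n,bearing = 1·25.59 + 2·65.81 = 157.2 kips → 0.75 × 157.2 = 118 kips.
Bearing governs: 118 kips.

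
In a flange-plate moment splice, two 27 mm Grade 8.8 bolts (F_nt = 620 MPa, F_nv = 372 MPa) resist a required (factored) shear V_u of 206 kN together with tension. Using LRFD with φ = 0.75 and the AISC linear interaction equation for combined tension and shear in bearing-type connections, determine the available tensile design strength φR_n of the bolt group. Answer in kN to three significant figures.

A_b = π·27²/4 = 572.6 mm²; f_rv = 206 × 1000 / (2 × 572.6) = 179.9 MPa.
F'_nt = 1.3 F_nt − (F_nt / φF_nv) f_rv = 1.3·620 − (620/(0.75·372))·179.9 = 406.2 MPa, capped at F_nt → F'_nt = 406.2 MPa.
R_n = F'_nt · A_b · n = 406.2 × 572.6 × 2 / 1000 = 465.2 kN.
Design strength φR_n = 0.75 × 465.2 = 349 kN.

349 kN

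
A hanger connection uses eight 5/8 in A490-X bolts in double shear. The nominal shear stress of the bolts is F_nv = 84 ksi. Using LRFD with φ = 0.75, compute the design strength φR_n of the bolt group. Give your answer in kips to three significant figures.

A_b = π × 0.625² / 4 = 0.3068 in².
R_n = F_nv · A_b · n · n_s = 84 × 0.3068 × 8 × 2 = 412.3 kips.
Design strength φR_n = 0.75 × 412.3 = 309 kips.

309 kips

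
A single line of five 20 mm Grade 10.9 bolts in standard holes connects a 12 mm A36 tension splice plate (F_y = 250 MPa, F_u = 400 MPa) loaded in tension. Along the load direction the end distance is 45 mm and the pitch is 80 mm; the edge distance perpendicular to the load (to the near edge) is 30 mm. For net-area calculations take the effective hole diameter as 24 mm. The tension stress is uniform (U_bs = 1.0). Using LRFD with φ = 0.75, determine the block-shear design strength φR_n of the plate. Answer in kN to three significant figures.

Shear plane L_v = 45 + 4·80 = 365 mm; A_gv = 365 × 12 = 4380 mm².
A_nv = (365 − 4.5·24) × 12 = 3084 mm².
A_nt = (30 − 0.5·24) × 12 = 216 mm².
0.6 F_u A_nv = 740.2 kN; 0.6 F_y A_gv = 657 kN → shear yielding governs the shear term.
R_n = 657 + 1.0 × 400 × 216 / 1000 = 743.4 kN.
Design strength φR_n = 0.75 × 743.4 = 558 kN.

558 kN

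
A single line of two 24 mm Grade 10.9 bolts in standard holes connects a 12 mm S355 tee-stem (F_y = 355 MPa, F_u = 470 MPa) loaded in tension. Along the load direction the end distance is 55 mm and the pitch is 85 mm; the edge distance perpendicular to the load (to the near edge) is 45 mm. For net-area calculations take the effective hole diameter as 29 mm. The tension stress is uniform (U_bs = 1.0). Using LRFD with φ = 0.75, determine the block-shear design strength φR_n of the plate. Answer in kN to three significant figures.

374 kN

Shear plane L_v = 55 + 1·85 = 140 mm; A_gv = 140 × 12 = 1680 mm².
A_nv = (140 − 1.5·29) × 12 = 1158 mm².
A_nt = (45 − 0.5·29) × 12 = 366 mm².
0.6 F_u A_nv = 326.6 kN; 0.6 F_y A_gv = 357.8 kN → shear rupture governs the shear term.
R_n = 326.6 + 1.0 × 470 × 366 / 1000 = 498.6 kN.
Design strength φR_n = 0.75 × 498.6 = 374 kN.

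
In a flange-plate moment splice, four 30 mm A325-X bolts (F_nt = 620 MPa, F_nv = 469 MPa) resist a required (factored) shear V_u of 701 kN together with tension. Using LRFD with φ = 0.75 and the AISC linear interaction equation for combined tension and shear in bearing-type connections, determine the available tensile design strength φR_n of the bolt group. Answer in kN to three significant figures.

782 kN

A_b = π·30²/4 = 706.9 mm²; f_rv = 701 × 1000 / (4 × 706.9) = 247.9 MPa.
F'_nt = 1.3 F_nt − (F_nt / φF_nv) f_rv = 1.3·620 − (620/(0.75·469))·247.9 = 369 MPa, capped at F_nt → F'_nt = 369 MPa.
R_n = F'_nt · A_b · n = 369 × 706.9 × 4 / 1000 = 1043 kN.
Design strength φR_n = 0.75 × 1043 = 782 kN.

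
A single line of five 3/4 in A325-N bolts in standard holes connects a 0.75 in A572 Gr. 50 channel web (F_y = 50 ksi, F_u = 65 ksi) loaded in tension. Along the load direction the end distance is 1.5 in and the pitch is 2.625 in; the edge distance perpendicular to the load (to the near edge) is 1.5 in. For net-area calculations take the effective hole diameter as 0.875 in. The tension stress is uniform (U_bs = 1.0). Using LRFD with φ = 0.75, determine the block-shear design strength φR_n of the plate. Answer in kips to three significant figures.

216 kips

Shear plane L_v = 1.5 + 4·2.625 = 12 in; A_gv = 12 × 0.75 = 9 in².
A_nv = (12 − 4.5·0.875) × 0.75 = 6.047 in².
A_nt = (1.5 − 0.5·0.875) × 0.75 = 0.7969 in².
0.6 F_u A_nv = 235.8 kips; 0.6 F_y A_gv = 270 kips → shear rupture governs the shear term.
R_n = 235.8 + 1.0 × 65 × 0.7969 = 287.6 kips.
Design strength φR_n = 0.75 × 287.6 = 216 kips.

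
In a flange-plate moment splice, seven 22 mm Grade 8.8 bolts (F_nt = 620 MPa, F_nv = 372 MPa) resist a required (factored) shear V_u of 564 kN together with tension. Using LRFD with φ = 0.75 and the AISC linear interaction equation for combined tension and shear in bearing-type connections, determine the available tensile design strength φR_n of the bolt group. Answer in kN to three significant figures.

A_b = π·22²/4 = 380.1 mm²; f_rv = 564 × 1000 / (7 × 380.1) = 212 MPa.
F'_nt = 1.3 F_nt − (F_nt / φF_nv) f_rv = 1.3·620 − (620/(0.75·372))·212 = 335 MPa, capped at F_nt → F'_nt = 335 MPa.
R_n = F'_nt · A_b · n = 335 × 380.1 × 7 / 1000 = 891.4 kN.
Design strength φR_n = 0.75 × 891.4 = 669 kN.

669 kN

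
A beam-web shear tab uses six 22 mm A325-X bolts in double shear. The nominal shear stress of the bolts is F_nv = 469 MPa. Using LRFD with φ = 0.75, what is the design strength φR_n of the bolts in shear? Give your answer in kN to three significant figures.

1600 kN

A_b = π × 22² / 4 = 380.1 mm².
R_n = F_nv · A_b · n · n_s = 469 × 380.1 × 6 × 2 / 1000 = 2139 kN.
Design strength φR_n = 0.75 × 2139 = 1600 kN.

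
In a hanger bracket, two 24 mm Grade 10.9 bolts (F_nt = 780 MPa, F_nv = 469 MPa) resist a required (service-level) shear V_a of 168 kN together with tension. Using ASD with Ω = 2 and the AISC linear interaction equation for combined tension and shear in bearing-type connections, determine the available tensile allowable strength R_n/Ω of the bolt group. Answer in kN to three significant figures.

A_b = π·24²/4 = 452.4 mm²; f_rv = 168 × 1000 / (2 × 452.4) = 185.7 MPa.
F'_nt = 1.3 F_nt − (Ω F_nt / F_nv) f_rv = 1.3·780 − (2·780/469)·185.7 = 396.4 MPa, capped at F_nt → F'_nt = 396.4 MPa.
R_n = F'_nt · A_b · n = 396.4 × 452.4 × 2 / 1000 = 358.6 kN.
Allowable strength R_n/Ω = 358.6 / 2 = 179 kN.

179 kN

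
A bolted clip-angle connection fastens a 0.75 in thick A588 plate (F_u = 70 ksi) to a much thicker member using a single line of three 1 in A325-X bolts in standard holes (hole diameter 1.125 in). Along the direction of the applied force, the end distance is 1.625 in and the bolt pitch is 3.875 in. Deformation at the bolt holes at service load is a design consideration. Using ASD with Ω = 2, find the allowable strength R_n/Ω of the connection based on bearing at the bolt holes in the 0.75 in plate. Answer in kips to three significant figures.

159 kips

Per bolt r_n = 1.2 l_c t F_u ≤ 2.4 d t F_u; upper limit = 2.4 × 1 × 0.75 × 70 = 126 kips.
Edge bolt: l_c = 1.625 − 1.125/2 = 1.062 in → 1.2 × 1.062 × 0.75 × 70 = 66.94 → r_n = 66.94 kips.
Interior bolts: l_c = 3.875 − 1.125 = 2.75 in → 1.2 × 2.75 × 0.75 × 70 = 173.2 → r_n = 126 kips.
R_n = 1 × 66.94 + 2 × 126 = 318.9 kips.
Allowable strength R_n/Ω = 318.9 / 2 = 159 kips.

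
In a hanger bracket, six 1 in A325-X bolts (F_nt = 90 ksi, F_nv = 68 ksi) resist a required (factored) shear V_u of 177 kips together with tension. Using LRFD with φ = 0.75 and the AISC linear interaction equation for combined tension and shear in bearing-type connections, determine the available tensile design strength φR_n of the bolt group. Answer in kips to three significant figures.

179 kips

A_b = π·1²/4 = 0.7854 in²; f_rv = 177 / (6 × 0.7854) = 37.56 ksi.
F'_nt = 1.3 F_nt − (F_nt / φF_nv) f_rv = 1.3·90 − (90/(0.75·68))·37.56 = 50.72 ksi, capped at F_nt → F'_nt = 50.72 ksi.
R_n = F'_nt · A_b · n = 50.72 × 0.7854 × 6 = 239 kips.
Design strength φR_n = 0.75 × 239 = 179 kips.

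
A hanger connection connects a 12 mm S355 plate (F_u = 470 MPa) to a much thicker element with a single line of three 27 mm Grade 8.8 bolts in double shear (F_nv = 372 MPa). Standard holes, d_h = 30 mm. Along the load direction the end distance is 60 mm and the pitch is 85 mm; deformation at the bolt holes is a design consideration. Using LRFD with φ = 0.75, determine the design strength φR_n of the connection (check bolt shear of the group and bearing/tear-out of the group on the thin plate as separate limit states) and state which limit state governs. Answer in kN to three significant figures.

Bolt shear: A_b = π·27²/4 = 572.6 mm²; R_n = 372 × 572.6 × 3 × 2 / 1000 = 1278 kN → 0.75 × 1278 = 958 kN.
Bearing (1.2 l_c t F_u ≤ 2.4 d t F_u): upper limit = 2.4·27·12·470 / 1000 = 365.5 kN.
  Edge l_c = 60 − 30/2 = 45 → r_n = 304.6 kN; interior l_c = 85 − 30 = 55 → r_n = 365.5 kN.
  R_n,bearing = 1·304.6 + 2·365.5 = 1036 kN → 0.75 × 1036 = 777 kN.
Bearing governs: 777 kN.

777 kN (bearing governs)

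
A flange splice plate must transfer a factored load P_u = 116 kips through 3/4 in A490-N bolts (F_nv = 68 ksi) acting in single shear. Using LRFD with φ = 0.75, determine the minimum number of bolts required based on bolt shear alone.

A_b = π·0.75²/4 = 0.4418 in².
Per-bolt design strength φR_n = 0.75 × 68 × 0.4418 × 1 = 22.53 kips.
n ≥ 116 / 22.53 = 5.148 → use 6 bolts.

6 bolts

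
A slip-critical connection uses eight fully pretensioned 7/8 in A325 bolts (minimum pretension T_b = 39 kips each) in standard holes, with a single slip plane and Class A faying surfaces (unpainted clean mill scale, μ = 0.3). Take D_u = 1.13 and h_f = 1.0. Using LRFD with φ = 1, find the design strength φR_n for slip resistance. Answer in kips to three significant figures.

R_n = μ · D_u · h_f · T_b · n_s · n_b = 0.3 × 1.13 × 1.0 × 39 × 1 × 8 = 105.8 kips.
Design strength φR_n = 1 × 105.8 = 106 kips.

106 kips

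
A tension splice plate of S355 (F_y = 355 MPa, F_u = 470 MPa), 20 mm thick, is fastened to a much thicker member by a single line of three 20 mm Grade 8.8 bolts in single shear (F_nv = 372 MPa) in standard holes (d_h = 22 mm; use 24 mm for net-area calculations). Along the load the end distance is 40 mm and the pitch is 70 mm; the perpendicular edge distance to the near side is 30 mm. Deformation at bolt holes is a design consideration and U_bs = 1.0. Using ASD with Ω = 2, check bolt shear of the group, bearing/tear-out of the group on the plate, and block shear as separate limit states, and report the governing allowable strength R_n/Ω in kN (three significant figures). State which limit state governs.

175 kN (bolt shear governs)

Bolt shear: A_b = π·20²/4 = 314.2 mm²; R_n = 372 × 314.2 × 3 × 1 / 1000 = 350.6 kN → 350.6 / 2 = 175 kN.
Bearing: edge l_c = 29, r_n = 327.1 kN; interior l_c = 48, r_n = 451.2 kN; R_n = 327.1 + 2·451.2 = 1230 kN → 615 kN.
Block shear: A_gv = 3600, A_nv = 2400, A_nt = 360 mm²; R_n = min(0.6F_uA_nv, 0.6F_yA_gv) + U_bs·F_u·A_nt = 846 kN → 423 kN.
Bolt shear governs: 175 kN.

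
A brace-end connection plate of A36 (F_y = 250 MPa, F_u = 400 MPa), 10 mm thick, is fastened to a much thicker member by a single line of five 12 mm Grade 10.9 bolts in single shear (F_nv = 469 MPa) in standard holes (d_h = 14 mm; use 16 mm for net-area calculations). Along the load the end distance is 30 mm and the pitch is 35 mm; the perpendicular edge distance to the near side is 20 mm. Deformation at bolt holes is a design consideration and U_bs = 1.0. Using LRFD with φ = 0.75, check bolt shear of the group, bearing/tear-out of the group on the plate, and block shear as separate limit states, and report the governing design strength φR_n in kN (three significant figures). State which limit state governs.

Bolt shear: A_b = π·12²/4 = 113.1 mm²; R_n = 469 × 113.1 × 5 × 1 / 1000 = 265.2 kN → 0.75 × 265.2 = 199 kN.
Bearing: edge l_c = 23, r_n = 110.4 kN; interior l_c = 21, r_n = 100.8 kN; R_n = 110.4 + 4·100.8 = 513.6 kN → 385 kN.
Block shear: A_gv = 1700, A_nv = 980, A_nt = 120 mm²; R_n = min(0.6F_uA_nv, 0.6F_yA_gv) + U_bs·F_u·A_nt = 283.2 kN → 212 kN.
Bolt shear governs: 199 kN.

199 kN (bolt shear governs)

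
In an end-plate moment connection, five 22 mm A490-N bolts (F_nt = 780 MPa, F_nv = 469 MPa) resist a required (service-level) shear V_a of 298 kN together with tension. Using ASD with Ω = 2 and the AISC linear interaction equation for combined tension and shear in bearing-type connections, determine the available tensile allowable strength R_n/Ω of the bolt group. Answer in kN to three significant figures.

A_b = π·22²/4 = 380.1 mm²; f_rv = 298 × 1000 / (5 × 380.1) = 156.8 MPa.
F'_nt = 1.3 F_nt − (Ω F_nt / F_nv) f_rv = 1.3·780 − (2·780/469)·156.8 = 492.5 MPa, capped at F_nt → F'_nt = 492.5 MPa.
R_n = F'_nt · A_b · n = 492.5 × 380.1 × 5 / 1000 = 936.1 kN.
Allowable strength R_n/Ω = 936.1 / 2 = 468 kN.

468 kN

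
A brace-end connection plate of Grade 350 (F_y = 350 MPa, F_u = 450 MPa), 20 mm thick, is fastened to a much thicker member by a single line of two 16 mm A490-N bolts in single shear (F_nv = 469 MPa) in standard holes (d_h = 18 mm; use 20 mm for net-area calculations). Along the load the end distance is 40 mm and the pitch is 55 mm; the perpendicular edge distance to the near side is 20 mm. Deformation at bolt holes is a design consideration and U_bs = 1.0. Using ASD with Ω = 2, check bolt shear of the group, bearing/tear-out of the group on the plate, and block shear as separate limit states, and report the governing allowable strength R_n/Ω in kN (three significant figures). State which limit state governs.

Bolt shear: A_b = π·16²/4 = 201.1 mm²; R_n = 469 × 201.1 × 2 × 1 / 1000 = 188.6 kN → 188.6 / 2 = 94.3 kN.
Bearing: edge l_c = 31, r_n = 334.8 kN; interior l_c = 37, r_n = 345.6 kN; R_n = 334.8 + 1·345.6 = 680.4 kN → 340 kN.
Block shear: A_gv = 1900, A_nv = 1300, A_nt = 200 mm²; R_n = min(0.6F_uA_nv, 0.6F_yA_gv) + U_bs·F_u·A_nt = 441 kN → 220 kN.
Bolt shear governs: 94.3 kN.

94.3 kN (bolt shear governs)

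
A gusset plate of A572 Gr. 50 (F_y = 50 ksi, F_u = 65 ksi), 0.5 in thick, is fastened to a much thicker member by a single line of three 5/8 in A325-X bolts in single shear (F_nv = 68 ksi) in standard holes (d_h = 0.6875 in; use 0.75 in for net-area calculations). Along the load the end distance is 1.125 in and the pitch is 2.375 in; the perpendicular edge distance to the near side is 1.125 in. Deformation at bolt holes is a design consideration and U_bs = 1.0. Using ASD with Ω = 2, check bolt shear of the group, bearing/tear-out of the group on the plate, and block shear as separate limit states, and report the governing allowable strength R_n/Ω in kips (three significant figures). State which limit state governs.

Bolt shear: A_b = π·0.625²/4 = 0.3068 in²; R_n = 68 × 0.3068 × 3 × 1 = 62.59 kips → 62.59 / 2 = 31.3 kips.
Bearing: edge l_c = 0.7812, r_n = 30.47 kips; interior l_c = 1.688, r_n = 48.75 kips; R_n = 30.47 + 2·48.75 = 128 kips → 64 kips.
Block shear: A_gv = 2.938, A_nv = 2, A_nt = 0.375 in²; R_n = min(0.6F_uA_nv, 0.6F_yA_gv) + U_bs·F_u·A_nt = 102.4 kips → 51.2 kips.
Bolt shear governs: 31.3 kips.

31.3 kips (bolt shear governs)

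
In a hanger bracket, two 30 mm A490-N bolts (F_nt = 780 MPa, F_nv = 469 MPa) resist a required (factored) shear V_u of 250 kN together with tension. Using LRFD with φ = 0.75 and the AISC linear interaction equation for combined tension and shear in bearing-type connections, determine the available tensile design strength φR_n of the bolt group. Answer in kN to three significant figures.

A_b = π·30²/4 = 706.9 mm²; f_rv = 250 × 1000 / (2 × 706.9) = 176.8 MPa.
F'_nt = 1.3 F_nt − (F_nt / φF_nv) f_rv = 1.3·780 − (780/(0.75·469))·176.8 = 621.9 MPa, capped at F_nt → F'_nt = 621.9 MPa.
R_n = F'_nt · A_b · n = 621.9 × 706.9 × 2 / 1000 = 879.1 kN.
Design strength φR_n = 0.75 × 879.1 = 659 kN.

659 kN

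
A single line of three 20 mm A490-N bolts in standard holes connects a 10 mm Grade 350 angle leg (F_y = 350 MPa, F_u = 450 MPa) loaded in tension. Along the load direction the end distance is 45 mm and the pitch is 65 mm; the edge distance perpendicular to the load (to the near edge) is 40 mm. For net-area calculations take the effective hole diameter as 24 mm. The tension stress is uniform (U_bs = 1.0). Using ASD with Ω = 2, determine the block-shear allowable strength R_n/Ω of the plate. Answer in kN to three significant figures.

218 kN

Shear plane L_v = 45 + 2·65 = 175 mm; A_gv = 175 × 10 = 1750 mm².
A_nv = (175 − 2.5·24) × 10 = 1150 mm².
A_nt = (40 − 0.5·24) × 10 = 280 mm².
0.6 F_u A_nv = 310.5 kN; 0.6 F_y A_gv = 367.5 kN → shear rupture governs the shear term.
R_n = 310.5 + 1.0 × 450 × 280 / 1000 = 436.5 kN.
Allowable strength R_n/Ω = 436.5 / 2 = 218 kN.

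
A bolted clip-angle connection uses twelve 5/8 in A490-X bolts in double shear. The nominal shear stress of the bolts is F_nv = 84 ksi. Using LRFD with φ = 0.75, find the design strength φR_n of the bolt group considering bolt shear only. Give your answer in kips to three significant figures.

464 kips

A_b = π × 0.625² / 4 = 0.3068 in².
R_n = F_nv · A_b · n · n_s = 84 × 0.3068 × 12 × 2 = 618.5 kips.
Design strength φR_n = 0.75 × 618.5 = 464 kips.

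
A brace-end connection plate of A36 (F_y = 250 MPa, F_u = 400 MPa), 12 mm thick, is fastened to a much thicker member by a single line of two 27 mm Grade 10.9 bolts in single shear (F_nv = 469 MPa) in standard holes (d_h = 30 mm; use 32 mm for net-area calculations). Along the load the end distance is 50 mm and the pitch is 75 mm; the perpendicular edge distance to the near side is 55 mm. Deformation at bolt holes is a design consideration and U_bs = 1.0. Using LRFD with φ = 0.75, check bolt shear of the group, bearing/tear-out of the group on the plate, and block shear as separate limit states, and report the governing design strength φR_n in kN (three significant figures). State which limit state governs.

Bolt shear: A_b = π·27²/4 = 572.6 mm²; R_n = 469 × 572.6 × 2 × 1 / 1000 = 537.1 kN → 0.75 × 537.1 = 403 kN.
Bearing: edge l_c = 35, r_n = 201.6 kN; interior l_c = 45, r_n = 259.2 kN; R_n = 201.6 + 1·259.2 = 460.8 kN → 346 kN.
Block shear: A_gv = 1500, A_nv = 924, A_nt = 468 mm²; R_n = min(0.6F_uA_nv, 0.6F_yA_gv) + U_bs·F_u·A_nt = 409 kN → 307 kN.
Block shear governs: 307 kN.

307 kN (block shear governs)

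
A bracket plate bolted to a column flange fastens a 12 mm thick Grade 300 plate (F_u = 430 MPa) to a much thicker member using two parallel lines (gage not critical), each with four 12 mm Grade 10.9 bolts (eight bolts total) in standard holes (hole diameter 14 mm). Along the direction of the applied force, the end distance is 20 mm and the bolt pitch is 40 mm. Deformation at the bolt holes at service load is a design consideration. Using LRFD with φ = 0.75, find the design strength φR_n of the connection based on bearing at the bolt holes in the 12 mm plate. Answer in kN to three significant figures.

789 kN

Per bolt r_n = 1.2 l_c t F_u ≤ 2.4 d t F_u; upper limit = 2.4 × 12 × 12 × 430 / 1000 = 148.6 kN.
Edge bolt: l_c = 20 − 14/2 = 13 mm → 1.2 × 13 × 12 × 430 / 1000 = 80.5 → r_n = 80.5 kN.
Interior bolts: l_c = 40 − 14 = 26 mm → 1.2 × 26 × 12 × 430 / 1000 = 161 → r_n = 148.6 kN.
R_n = 2 × 80.5 + 6 × 148.6 = 1053 kN.
Design strength φR_n = 0.75 × 1053 = 789 kN.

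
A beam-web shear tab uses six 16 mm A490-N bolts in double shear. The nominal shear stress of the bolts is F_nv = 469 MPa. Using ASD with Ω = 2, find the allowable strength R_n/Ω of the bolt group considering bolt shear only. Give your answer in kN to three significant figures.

566 kN

A_b = π × 16² / 4 = 201.1 mm².
R_n = F_nv · A_b · n · n_s = 469 × 201.1 × 6 × 2 / 1000 = 1132 kN.
Allowable strength R_n/Ω = 1132 / 2 = 566 kN.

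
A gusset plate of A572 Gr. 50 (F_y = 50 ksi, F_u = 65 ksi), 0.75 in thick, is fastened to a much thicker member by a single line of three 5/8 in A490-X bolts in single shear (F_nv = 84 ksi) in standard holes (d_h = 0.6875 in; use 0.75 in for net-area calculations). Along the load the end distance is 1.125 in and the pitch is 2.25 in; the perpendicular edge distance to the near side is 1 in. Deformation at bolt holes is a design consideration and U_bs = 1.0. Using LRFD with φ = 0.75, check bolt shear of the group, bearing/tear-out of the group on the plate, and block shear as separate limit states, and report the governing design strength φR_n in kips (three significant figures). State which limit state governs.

58 kips (bolt shear governs)

Bolt shear: A_b = π·0.625²/4 = 0.3068 in²; R_n = 84 × 0.3068 × 3 × 1 = 77.31 kips → 0.75 × 77.31 = 58 kips.
Bearing: edge l_c = 0.7812, r_n = 45.7 kips; interior l_c = 1.562, r_n = 73.12 kips; R_n = 45.7 + 2·73.12 = 192 kips → 144 kips.
Block shear: A_gv = 4.219, A_nv = 2.812, A_nt = 0.4688 in²; R_n = min(0.6F_uA_nv, 0.6F_yA_gv) + U_bs·F_u·A_nt = 140.2 kips → 105 kips.
Bolt shear governs: 58 kips.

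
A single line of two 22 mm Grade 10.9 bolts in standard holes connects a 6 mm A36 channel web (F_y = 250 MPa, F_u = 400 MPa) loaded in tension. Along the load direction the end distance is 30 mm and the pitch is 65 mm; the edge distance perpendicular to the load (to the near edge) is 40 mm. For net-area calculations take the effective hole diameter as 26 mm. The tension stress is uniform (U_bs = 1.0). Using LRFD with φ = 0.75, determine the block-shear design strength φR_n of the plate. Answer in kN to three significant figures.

109 kN

Shear plane L_v = 30 + 1·65 = 95 mm; A_gv = 95 × 6 = 570 mm².
A_nv = (95 − 1.5·26) × 6 = 336 mm².
A_nt = (40 − 0.5·26) × 6 = 162 mm².
0.6 F_u A_nv = 80.64 kN; 0.6 F_y A_gv = 85.5 kN → shear rupture governs the shear term.
R_n = 80.64 + 1.0 × 400 × 162 / 1000 = 145.4 kN.
Design strength φR_n = 0.75 × 145.4 = 109 kN.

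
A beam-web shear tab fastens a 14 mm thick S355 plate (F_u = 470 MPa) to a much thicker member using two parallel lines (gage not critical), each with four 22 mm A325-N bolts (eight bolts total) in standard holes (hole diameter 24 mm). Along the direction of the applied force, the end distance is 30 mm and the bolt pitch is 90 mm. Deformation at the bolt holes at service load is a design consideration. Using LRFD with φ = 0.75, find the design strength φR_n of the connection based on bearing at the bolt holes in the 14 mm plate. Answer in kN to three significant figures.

Per bolt r_n = 1.2 l_c t F_u ≤ 2.4 d t F_u; upper limit = 2.4 × 22 × 14 × 470 / 1000 = 347.4 kN.
Edge bolt: l_c = 30 − 24/2 = 18 mm → 1.2 × 18 × 14 × 470 / 1000 = 142.1 → r_n = 142.1 kN.
Interior bolts: l_c = 90 − 24 = 66 mm → 1.2 × 66 × 14 × 470 / 1000 = 521.1 → r_n = 347.4 kN.
R_n = 2 × 142.1 + 6 × 347.4 = 2369 kN.
Design strength φR_n = 0.75 × 2369 = 1780 kN.

1780 kN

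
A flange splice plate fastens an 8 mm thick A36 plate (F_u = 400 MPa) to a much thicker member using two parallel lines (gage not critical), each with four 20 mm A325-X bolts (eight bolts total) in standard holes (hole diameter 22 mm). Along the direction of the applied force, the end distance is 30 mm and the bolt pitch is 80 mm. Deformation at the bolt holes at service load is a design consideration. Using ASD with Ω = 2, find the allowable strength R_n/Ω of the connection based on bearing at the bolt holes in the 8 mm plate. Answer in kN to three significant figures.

534 kN

Per bolt r_n = 1.2 l_c t F_u ≤ 2.4 d t F_u; upper limit = 2.4 × 20 × 8 × 400 / 1000 = 153.6 kN.
Edge bolt: l_c = 30 − 22/2 = 19 mm → 1.2 × 19 × 8 × 400 / 1000 = 72.96 → r_n = 72.96 kN.
Interior bolts: l_c = 80 − 22 = 58 mm → 1.2 × 58 × 8 × 400 / 1000 = 222.7 → r_n = 153.6 kN.
R_n = 2 × 72.96 + 6 × 153.6 = 1068 kN.
Allowable strength R_n/Ω = 1068 / 2 = 534 kN.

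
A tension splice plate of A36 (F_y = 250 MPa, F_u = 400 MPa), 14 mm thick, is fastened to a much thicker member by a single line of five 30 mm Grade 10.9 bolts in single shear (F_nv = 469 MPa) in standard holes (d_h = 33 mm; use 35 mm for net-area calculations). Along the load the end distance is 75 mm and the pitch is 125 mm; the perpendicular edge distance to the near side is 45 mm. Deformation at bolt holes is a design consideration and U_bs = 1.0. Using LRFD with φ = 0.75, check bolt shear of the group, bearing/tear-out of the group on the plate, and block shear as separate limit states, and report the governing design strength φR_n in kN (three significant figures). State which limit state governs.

Bolt shear: A_b = π·30²/4 = 706.9 mm²; R_n = 469 × 706.9 × 5 × 1 / 1000 = 1658 kN → 0.75 × 1658 = 1240 kN.
Bearing: edge l_c = 58.5, r_n = 393.1 kN; interior l_c = 92, r_n = 403.2 kN; R_n = 393.1 + 4·403.2 = 2006 kN → 1500 kN.
Block shear: A_gv = 8050, A_nv = 5845, A_nt = 385 mm²; R_n = min(0.6F_uA_nv, 0.6F_yA_gv) + U_bs·F_u·A_nt = 1362 kN → 1020 kN.
Block shear governs: 1020 kN.

1020 kN (block shear governs)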